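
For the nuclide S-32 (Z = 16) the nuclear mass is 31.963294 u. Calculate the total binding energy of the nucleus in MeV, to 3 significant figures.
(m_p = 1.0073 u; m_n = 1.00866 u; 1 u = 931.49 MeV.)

With 16 protons and 16 neutrons (A = 32):
Total constituent mass: 16 × 1.0073 + 16 × 1.00866 = 32.25536 u
Mass defect Δm = 32.25536 − 31.963294 = 0.292066 u
E_B = 0.292066 × 931.49 = 272.057 MeV

272 MeV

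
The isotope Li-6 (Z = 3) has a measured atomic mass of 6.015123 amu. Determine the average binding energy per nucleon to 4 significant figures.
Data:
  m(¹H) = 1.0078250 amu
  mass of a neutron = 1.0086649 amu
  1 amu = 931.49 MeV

Mass of separated nucleons = 3(1.0078250) + 3(1.0086649) = 3.0234750 + 3.0259947 = 6.0494697 amu
Δm = 6.0494697 − 6.015123 = 0.0343467 amu
Binding energy = Δm·c² = 0.0343467 × 931.49 MeV/amu = 31.9936 MeV
Per nucleon: 31.9936 / 6 = 5.332 MeV

5.332 MeV/nucleon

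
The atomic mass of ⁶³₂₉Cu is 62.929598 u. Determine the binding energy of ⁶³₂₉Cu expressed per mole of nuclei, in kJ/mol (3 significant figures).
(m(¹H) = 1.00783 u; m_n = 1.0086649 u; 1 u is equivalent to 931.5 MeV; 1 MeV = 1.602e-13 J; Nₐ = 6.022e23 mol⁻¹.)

Mass of separated nucleons = 29(1.00783) + 34(1.0086649) = 29.22707 + 34.2946066 = 63.5216766 u
The mass defect is 63.5216766 − 62.929598 = 0.5920786 u.
Converting to energy: 0.5920786 u × 931.5 MeV/u = 551.521 MeV
Per nucleus in joules: 551.521 MeV × 1.602e-13 J/MeV = 8.8354e-11 J
Per mole: 8.8354e-11 J × 6.022e23 mol⁻¹ = 5.3207e+13 J/mol

5.32e+10 kJ/mol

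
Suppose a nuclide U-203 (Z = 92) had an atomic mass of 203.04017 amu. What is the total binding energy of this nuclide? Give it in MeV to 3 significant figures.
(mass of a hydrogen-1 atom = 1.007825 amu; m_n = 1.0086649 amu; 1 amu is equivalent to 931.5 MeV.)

1530 MeV

The nucleus contains 92 protons and 203 − 92 = 111 neutrons.
Total constituent mass: 92 × 1.007825 + 111 × 1.0086649 = 204.6817039 amu
The mass defect is 204.6817039 − 203.04017 = 1.6415339 amu.
Converting to energy: 1.6415339 amu × 931.5 MeV/amu = 1529.09 MeV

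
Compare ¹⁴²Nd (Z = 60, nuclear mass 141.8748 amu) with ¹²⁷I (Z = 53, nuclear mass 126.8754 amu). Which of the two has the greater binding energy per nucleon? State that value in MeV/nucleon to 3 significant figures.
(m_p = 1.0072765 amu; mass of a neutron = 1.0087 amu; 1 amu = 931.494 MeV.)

¹²⁷I; 8.46 MeV/nucleon

¹⁴²Nd: Σm = 60(1.0072765) + 82(1.0087) = 143.1499900 amu; Δm = 1.2751900 amu; E_B = 1187.8 MeV; E_B/A = 8.365 MeV
¹²⁷I: Σm = 53(1.0072765) + 74(1.0087) = 128.0294545 amu; Δm = 1.1540545 amu; E_B = 1074.99 MeV; E_B/A = 8.4645 MeV
¹²⁷I has the higher binding energy per nucleon, so it is the more tightly bound nucleus.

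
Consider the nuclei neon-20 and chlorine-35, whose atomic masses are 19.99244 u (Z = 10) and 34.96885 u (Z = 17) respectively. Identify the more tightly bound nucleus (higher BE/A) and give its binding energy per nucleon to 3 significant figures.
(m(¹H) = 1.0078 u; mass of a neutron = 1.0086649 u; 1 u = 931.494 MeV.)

chlorine-35; 8.51 MeV/nucleon

neon-20: Σm = 10(1.0078) + 10(1.0086649) = 20.1646490 u; Δm = 0.1722090 u; E_B = 160.41 MeV; E_B/A = 8.021 MeV
chlorine-35: Σm = 17(1.0078) + 18(1.0086649) = 35.2885682 u; Δm = 0.3197182 u; E_B = 297.82 MeV; E_B/A = 8.509 MeV
chlorine-35 has the higher binding energy per nucleon, so it is the more tightly bound nucleus.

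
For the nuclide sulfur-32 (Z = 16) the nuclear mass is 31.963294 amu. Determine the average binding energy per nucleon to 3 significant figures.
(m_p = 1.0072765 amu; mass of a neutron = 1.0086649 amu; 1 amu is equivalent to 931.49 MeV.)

8.49 MeV/nucleon

The nucleus contains 16 protons and 32 − 16 = 16 neutrons.
Total constituent mass: 16 × 1.0072765 + 16 × 1.0086649 = 32.2550624 amu
The mass defect is 32.2550624 − 31.963294 = 0.2917684 amu.
E_B = 0.2917684 × 931.49 = 271.779 MeV
Per nucleon: 271.779 / 32 = 8.493 MeV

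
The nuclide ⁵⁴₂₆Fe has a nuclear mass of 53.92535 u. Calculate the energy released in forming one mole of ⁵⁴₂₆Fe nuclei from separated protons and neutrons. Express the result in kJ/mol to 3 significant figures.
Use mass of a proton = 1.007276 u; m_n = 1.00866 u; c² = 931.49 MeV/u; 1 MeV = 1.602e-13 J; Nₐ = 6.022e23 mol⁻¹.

Σm = 26·m_p + 28·m_n = 26.189176 + 28.24248 = 54.431656 u
The mass defect is 54.431656 − 53.92535 = 0.506306 u.
Binding energy = Δm·c² = 0.506306 × 931.49 MeV/u = 471.619 MeV
Per nucleus in joules: 471.619 MeV × 1.602e-13 J/MeV = 7.5553e-11 J
Per mole: 7.5553e-11 J × 6.022e23 mol⁻¹ = 4.5498e+13 J/mol

4.55e+10 kJ/mol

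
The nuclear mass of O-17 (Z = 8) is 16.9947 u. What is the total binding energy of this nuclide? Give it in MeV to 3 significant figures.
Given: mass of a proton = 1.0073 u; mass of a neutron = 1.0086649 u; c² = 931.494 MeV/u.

132 MeV

Total constituent mass: 8 × 1.0073 + 9 × 1.0086649 = 17.1363841 u
Δm = 17.1363841 − 16.9947 = 0.1416841 u
Converting to energy: 0.1416841 u × 931.494 MeV/u = 131.978 MeV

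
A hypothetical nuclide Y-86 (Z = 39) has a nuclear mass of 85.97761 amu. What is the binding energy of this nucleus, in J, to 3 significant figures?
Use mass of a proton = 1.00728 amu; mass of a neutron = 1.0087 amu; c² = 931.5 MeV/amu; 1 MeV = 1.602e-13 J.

Σm = 39·m_p + 47·m_n = 39.28392 + 47.4089 = 86.69282 amu
Δm = 86.69282 − 85.97761 = 0.71521 amu
Binding energy = Δm·c² = 0.71521 × 931.5 MeV/amu = 666.218 MeV
In joules: 666.218 MeV × 1.602e-13 J/MeV = 1.0673e-10 J

1.07e-10 J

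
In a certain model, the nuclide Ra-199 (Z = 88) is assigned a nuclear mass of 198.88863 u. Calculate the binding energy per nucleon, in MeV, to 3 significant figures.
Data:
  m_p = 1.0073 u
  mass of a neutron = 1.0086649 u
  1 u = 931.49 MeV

8.03 MeV/nucleon

The nucleus contains 88 protons and 199 − 88 = 111 neutrons.
Mass of separated nucleons = 88(1.0073) + 111(1.0086649) = 88.6424 + 111.9618039 = 200.6042039 u
Mass defect Δm = 200.6042039 − 198.88863 = 1.7155739 u
E_B = 1.7155739 × 931.49 = 1598.04 MeV
Dividing by A = 199 gives 8.030 MeV per nucleon.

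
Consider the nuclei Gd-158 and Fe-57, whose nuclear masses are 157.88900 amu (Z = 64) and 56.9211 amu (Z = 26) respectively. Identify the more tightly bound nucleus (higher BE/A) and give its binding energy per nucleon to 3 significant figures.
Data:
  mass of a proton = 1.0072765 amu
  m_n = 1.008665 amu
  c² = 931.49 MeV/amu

Gd-158: Σm = 64(1.0072765) + 94(1.008665) = 159.2802060 amu; Δm = 1.3912060 amu; E_B = 1295.9 MeV; E_B/A = 8.202 MeV
Fe-57: Σm = 26(1.0072765) + 31(1.008665) = 57.4578040 amu; Δm = 0.5367040 amu; E_B = 499.93 MeV; E_B/A = 8.771 MeV
Fe-57 has the higher binding energy per nucleon, so it is the more tightly bound nucleus.

Fe-57; 8.77 MeV/nucleon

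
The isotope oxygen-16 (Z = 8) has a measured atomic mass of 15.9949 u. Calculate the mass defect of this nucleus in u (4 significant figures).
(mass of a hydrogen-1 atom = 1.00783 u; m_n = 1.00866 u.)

0.1370 u

Z = 8, so N = A − Z = 16 − 8 = 8.
Mass of separated nucleons = 8(1.00783) + 8(1.00866) = 8.06264 + 8.06928 = 16.13192 u
Δm = 16.13192 − 15.9949 = 0.13702 u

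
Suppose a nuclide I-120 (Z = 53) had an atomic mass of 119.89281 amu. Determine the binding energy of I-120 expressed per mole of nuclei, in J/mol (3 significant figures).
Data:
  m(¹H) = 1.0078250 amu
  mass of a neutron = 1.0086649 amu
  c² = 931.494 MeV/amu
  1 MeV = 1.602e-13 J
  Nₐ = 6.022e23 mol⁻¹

Total constituent mass: 53 × 1.0078250 + 67 × 1.0086649 = 120.9952733 amu
Mass defect Δm = 120.9952733 − 119.89281 = 1.1024633 amu
E_B = 1.1024633 × 931.494 = 1026.94 MeV
Per nucleus in joules: 1026.94 MeV × 1.602e-13 J/MeV = 1.6452e-10 J
Per mole: 1.6452e-10 J × 6.022e23 mol⁻¹ = 9.9074e+13 J/mol

9.91e+13 J/mol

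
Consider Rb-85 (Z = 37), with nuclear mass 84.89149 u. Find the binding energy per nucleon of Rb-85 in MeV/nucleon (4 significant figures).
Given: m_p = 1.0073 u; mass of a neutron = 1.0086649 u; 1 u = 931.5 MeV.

8.707 MeV/nucleon

The nucleus contains 37 protons and 85 − 37 = 48 neutrons.
Mass of separated nucleons = 37(1.0073) + 48(1.0086649) = 37.2701 + 48.4159152 = 85.6860152 u
The mass defect is 85.6860152 − 84.89149 = 0.7945252 u.
Binding energy = Δm·c² = 0.7945252 × 931.5 MeV/u = 740.100 MeV
BE/A = 740.100 MeV / 85 = 8.707 MeV/nucleon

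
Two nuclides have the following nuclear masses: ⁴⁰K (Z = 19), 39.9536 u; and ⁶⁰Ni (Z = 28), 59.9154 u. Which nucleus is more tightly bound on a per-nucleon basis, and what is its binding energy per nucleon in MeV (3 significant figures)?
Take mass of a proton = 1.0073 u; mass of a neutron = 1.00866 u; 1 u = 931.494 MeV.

⁶⁰Ni; 8.79 MeV/nucleon

⁴⁰K: Σm = 19(1.0073) + 21(1.00866) = 40.32056 u; Δm = 0.36696 u; E_B = 341.82 MeV; E_B/A = 8.546 MeV
⁶⁰Ni: Σm = 28(1.0073) + 32(1.00866) = 60.48152 u; Δm = 0.56612 u; E_B = 527.34 MeV; E_B/A = 8.789 MeV
⁶⁰Ni has the higher binding energy per nucleon, so it is the more tightly bound nucleus.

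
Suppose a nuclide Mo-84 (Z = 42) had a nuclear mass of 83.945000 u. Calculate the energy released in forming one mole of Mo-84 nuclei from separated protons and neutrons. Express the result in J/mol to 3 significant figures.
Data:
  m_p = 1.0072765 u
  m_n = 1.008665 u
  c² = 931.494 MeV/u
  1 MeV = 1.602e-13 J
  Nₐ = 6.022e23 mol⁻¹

6.51e+13 J/mol

With 42 protons and 42 neutrons (A = 84):
Total constituent mass: 42 × 1.0072765 + 42 × 1.008665 = 84.6695430 u
The mass defect is 84.6695430 − 83.945000 = 0.7245430 u.
Converting to energy: 0.7245430 u × 931.494 MeV/u = 674.907 MeV
Per nucleus in joules: 674.907 MeV × 1.602e-13 J/MeV = 1.0812e-10 J
Per mole: 1.0812e-10 J × 6.022e23 mol⁻¹ = 6.5110e+13 J/mol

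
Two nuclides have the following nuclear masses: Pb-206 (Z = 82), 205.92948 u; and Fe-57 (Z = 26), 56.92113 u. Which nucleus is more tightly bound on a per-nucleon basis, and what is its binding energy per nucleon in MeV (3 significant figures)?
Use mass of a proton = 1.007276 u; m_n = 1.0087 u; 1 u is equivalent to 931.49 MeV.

Pb-206: Σm = 82(1.007276) + 124(1.0087) = 207.675432 u; Δm = 1.745952 u; E_B = 1626.337 MeV; E_B/A = 7.8948 MeV
Fe-57: Σm = 26(1.007276) + 31(1.0087) = 57.458876 u; Δm = 0.537746 u; E_B = 500.91 MeV; E_B/A = 8.788 MeV
Fe-57 has the higher binding energy per nucleon, so it is the more tightly bound nucleus.

Fe-57; 8.79 MeV/nucleon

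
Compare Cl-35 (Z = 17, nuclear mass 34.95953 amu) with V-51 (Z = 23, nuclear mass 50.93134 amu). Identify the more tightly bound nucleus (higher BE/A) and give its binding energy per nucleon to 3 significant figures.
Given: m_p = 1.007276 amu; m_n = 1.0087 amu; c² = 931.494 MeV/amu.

Cl-35: Σm = 17(1.007276) + 18(1.0087) = 35.280292 amu; Δm = 0.320762 amu; E_B = 298.79 MeV; E_B/A = 8.537 MeV
V-51: Σm = 23(1.007276) + 28(1.0087) = 51.410948 amu; Δm = 0.479608 amu; E_B = 446.75 MeV; E_B/A = 8.760 MeV
V-51 has the higher binding energy per nucleon, so it is the more tightly bound nucleus.

V-51; 8.76 MeV/nucleon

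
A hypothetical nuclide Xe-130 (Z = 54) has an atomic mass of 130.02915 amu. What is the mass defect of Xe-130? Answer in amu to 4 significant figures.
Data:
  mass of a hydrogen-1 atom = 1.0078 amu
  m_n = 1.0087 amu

Mass of separated nucleons = 54(1.0078) + 76(1.0087) = 54.4212 + 76.6612 = 131.0824 amu
Δm = 131.0824 − 130.02915 = 1.05325 amu

1.053 amu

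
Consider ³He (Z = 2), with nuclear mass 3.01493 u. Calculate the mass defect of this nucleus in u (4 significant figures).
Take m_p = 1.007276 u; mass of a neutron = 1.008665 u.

0.008287 u

Σm = 2·m_p + 1·m_n = 2.014552 + 1.008665 = 3.023217 u
Δm = 3.023217 − 3.01493 = 0.008287 u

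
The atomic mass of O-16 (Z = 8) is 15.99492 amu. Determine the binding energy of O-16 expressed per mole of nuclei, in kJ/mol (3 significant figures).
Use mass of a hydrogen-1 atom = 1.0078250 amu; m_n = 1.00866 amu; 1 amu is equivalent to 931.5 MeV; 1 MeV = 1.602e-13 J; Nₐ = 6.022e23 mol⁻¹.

Σm = 8·m(¹H) + 8·m_n = 8.0626000 + 8.06928 = 16.1318800 amu
Δm = 16.1318800 − 15.99492 = 0.1369600 amu
Converting to energy: 0.1369600 amu × 931.5 MeV/amu = 127.578 MeV
Per nucleus in joules: 127.578 MeV × 1.602e-13 J/MeV = 2.0438e-11 J
Per mole: 2.0438e-11 J × 6.022e23 mol⁻¹ = 1.2308e+13 J/mol

1.23e+10 kJ/mol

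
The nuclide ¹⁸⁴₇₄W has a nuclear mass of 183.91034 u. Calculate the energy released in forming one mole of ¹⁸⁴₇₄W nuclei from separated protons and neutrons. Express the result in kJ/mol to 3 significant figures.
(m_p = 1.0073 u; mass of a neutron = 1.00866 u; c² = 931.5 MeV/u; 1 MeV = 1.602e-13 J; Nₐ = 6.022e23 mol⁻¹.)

1.42e+11 kJ/mol

The nucleus contains 74 protons and 184 − 74 = 110 neutrons.
Σm = 74·m_p + 110·m_n = 74.5402 + 110.95260 = 185.49280 u
Δm = 185.49280 − 183.91034 = 1.58246 u
Binding energy = Δm·c² = 1.58246 × 931.5 MeV/u = 1474.06 MeV
Per nucleus in joules: 1474.06 MeV × 1.602e-13 J/MeV = 2.3614e-10 J
Per mole: 2.3614e-10 J × 6.022e23 mol⁻¹ = 1.4220e+14 J/mol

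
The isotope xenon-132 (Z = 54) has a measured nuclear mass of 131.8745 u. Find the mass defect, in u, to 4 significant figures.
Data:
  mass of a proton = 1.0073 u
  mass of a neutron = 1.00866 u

Total constituent mass: 54 × 1.0073 + 78 × 1.00866 = 133.06968 u
Mass defect Δm = 133.06968 − 131.8745 = 1.19518 u

1.195 u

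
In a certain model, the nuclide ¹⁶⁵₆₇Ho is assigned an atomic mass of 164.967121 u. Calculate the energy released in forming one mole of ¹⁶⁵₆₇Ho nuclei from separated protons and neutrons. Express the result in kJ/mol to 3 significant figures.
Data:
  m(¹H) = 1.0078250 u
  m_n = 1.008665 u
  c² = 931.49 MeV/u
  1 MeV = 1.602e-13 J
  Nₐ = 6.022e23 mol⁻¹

Mass of separated nucleons = 67(1.0078250) + 98(1.008665) = 67.5242750 + 98.849170 = 166.3734450 u
The mass defect is 166.3734450 − 164.967121 = 1.4063240 u.
E_B = 1.4063240 × 931.49 = 1309.98 MeV
Per nucleus in joules: 1309.98 MeV × 1.602e-13 J/MeV = 2.0986e-10 J
Per mole: 2.0986e-10 J × 6.022e23 mol⁻¹ = 1.2638e+14 J/mol

1.26e+11 kJ/mol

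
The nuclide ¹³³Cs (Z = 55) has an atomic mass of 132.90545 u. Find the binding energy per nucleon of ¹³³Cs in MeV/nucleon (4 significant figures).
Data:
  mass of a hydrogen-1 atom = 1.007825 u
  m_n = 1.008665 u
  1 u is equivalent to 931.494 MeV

Σm = 55·m(¹H) + 78·m_n = 55.430375 + 78.675870 = 134.106245 u
Δm = 134.106245 − 132.90545 = 1.200795 u
Binding energy = Δm·c² = 1.200795 × 931.494 MeV/u = 1118.53 MeV
Dividing by A = 133 gives 8.410 MeV per nucleon.

8.410 MeV/nucleon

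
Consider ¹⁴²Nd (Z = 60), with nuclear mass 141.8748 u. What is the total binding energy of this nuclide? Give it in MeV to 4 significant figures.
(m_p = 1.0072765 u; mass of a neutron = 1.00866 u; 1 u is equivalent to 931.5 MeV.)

1185 MeV

The nucleus contains 60 protons and 142 − 60 = 82 neutrons.
Σm = 60·m_p + 82·m_n = 60.4365900 + 82.71012 = 143.1467100 u
Mass defect Δm = 143.1467100 − 141.8748 = 1.2719100 u
E_B = 1.2719100 × 931.5 = 1184.78 MeV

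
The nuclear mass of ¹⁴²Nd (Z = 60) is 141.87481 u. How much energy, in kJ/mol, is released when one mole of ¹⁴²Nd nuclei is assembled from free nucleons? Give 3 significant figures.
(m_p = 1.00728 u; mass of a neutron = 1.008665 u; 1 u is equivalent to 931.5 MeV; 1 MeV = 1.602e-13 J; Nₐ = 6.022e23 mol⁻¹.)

1.14e+11 kJ/mol

With 60 protons and 82 neutrons (A = 142):
Σm = 60·m_p + 82·m_n = 60.43680 + 82.710530 = 143.147330 u
Δm = 143.147330 − 141.87481 = 1.272520 u
Binding energy = Δm·c² = 1.272520 × 931.5 MeV/u = 1185.35 MeV
Per nucleus in joules: 1185.35 MeV × 1.602e-13 J/MeV = 1.8989e-10 J
Per mole: 1.8989e-10 J × 6.022e23 mol⁻¹ = 1.1435e+14 J/mol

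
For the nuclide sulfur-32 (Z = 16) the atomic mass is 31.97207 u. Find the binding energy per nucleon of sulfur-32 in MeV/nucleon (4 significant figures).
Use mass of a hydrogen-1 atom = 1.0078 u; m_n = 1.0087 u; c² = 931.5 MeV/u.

The nucleus contains 16 protons and 32 − 16 = 16 neutrons.
Mass of separated nucleons = 16(1.0078) + 16(1.0087) = 16.1248 + 16.1392 = 32.2640 u
Mass defect Δm = 32.2640 − 31.97207 = 0.29193 u
Binding energy = Δm·c² = 0.29193 × 931.5 MeV/u = 271.933 MeV
Dividing by A = 32 gives 8.498 MeV per nucleon.

8.498 MeV/nucleon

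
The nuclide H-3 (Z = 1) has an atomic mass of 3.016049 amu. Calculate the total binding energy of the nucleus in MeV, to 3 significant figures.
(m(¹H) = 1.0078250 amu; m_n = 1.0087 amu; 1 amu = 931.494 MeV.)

8.55 MeV

Z = 1, so N = A − Z = 3 − 1 = 2.
Total constituent mass: 1 × 1.0078250 + 2 × 1.0087 = 3.0252250 amu
The mass defect is 3.0252250 − 3.016049 = 0.0091760 amu.
Binding energy = Δm·c² = 0.0091760 × 931.494 MeV/amu = 8.54739 MeV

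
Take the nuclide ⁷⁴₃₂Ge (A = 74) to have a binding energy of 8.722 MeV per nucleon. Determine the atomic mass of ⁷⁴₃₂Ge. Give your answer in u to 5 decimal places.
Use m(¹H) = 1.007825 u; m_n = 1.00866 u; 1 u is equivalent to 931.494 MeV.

Total binding energy = 74 × 8.722 = 645.428 MeV
Mass defect = 645.428 MeV / (931.494 MeV/u) = 0.6928955 u
Constituent mass = 32(1.007825) + 42(1.00866) = 74.614120 u
Atomic mass = 74.614120 − 0.6928955 = 73.9212245 u ≈ 73.92122 u (to 5 decimal places)

73.92122 u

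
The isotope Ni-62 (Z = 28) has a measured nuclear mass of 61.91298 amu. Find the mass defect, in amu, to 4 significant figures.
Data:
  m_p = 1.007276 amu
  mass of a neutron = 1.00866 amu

0.5852 amu

Mass of separated nucleons = 28(1.007276) + 34(1.00866) = 28.203728 + 34.29444 = 62.498168 amu
The mass defect is 62.498168 − 61.91298 = 0.585188 amu.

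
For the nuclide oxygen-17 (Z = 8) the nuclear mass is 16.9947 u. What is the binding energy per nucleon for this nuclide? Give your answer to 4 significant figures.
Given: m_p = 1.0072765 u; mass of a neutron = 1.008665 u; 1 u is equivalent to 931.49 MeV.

The nucleus contains 8 protons and 17 − 8 = 9 neutrons.
Mass of separated nucleons = 8(1.0072765) + 9(1.008665) = 8.0582120 + 9.077985 = 17.1361970 u
The mass defect is 17.1361970 − 16.9947 = 0.1414970 u.
Converting to energy: 0.1414970 u × 931.49 MeV/u = 131.803 MeV
BE/A = 131.803 MeV / 17 = 7.753 MeV/nucleon

7.753 MeV/nucleon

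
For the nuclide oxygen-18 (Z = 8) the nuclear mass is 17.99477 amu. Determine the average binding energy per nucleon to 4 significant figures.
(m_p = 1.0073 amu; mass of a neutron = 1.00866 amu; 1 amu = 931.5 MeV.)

7.774 MeV/nucleon

Z = 8, so N = A − Z = 18 − 8 = 10.
Total constituent mass: 8 × 1.0073 + 10 × 1.00866 = 18.14500 amu
Mass defect Δm = 18.14500 − 17.99477 = 0.15023 amu
E_B = 0.15023 × 931.5 = 139.939 MeV
Per nucleon: 139.939 / 18 = 7.774 MeV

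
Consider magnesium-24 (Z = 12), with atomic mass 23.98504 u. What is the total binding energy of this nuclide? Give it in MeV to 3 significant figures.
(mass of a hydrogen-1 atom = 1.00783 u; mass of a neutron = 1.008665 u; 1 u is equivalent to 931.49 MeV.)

198 MeV

Z = 12, so N = A − Z = 24 − 12 = 12.
Σm = 12·m(¹H) + 12·m_n = 12.09396 + 12.103980 = 24.197940 u
Δm = 24.197940 − 23.98504 = 0.212900 u
E_B = 0.212900 × 931.49 = 198.314 MeV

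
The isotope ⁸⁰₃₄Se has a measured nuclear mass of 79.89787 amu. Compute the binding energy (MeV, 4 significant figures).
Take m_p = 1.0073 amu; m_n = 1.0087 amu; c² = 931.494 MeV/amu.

Z = 34, so N = A − Z = 80 − 34 = 46.
Mass of separated nucleons = 34(1.0073) + 46(1.0087) = 34.2482 + 46.4002 = 80.6484 amu
Δm = 80.6484 − 79.89787 = 0.75053 amu
Binding energy = Δm·c² = 0.75053 × 931.494 MeV/amu = 699.114 MeV

699.1 MeV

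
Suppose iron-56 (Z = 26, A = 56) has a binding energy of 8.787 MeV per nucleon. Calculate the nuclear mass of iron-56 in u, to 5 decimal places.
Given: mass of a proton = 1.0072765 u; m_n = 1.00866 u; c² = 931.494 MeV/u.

Total binding energy = 56 × 8.787 = 492.072 MeV
Mass defect = 492.072 MeV / (931.494 MeV/u) = 0.5282611 u
Constituent mass = 26(1.0072765) + 30(1.00866) = 56.4489890 u
Nuclear mass = 56.4489890 − 0.5282611 = 55.9207279 u ≈ 55.92073 u (to 5 decimal places)

55.92073 u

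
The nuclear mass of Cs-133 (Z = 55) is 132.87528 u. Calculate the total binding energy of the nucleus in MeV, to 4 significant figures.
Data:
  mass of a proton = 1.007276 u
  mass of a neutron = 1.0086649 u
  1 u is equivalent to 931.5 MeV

Mass of separated nucleons = 55(1.007276) + 78(1.0086649) = 55.400180 + 78.6758622 = 134.0760422 u
The mass defect is 134.0760422 − 132.87528 = 1.2007622 u.
E_B = 1.2007622 × 931.5 = 1118.51 MeV

1119 MeV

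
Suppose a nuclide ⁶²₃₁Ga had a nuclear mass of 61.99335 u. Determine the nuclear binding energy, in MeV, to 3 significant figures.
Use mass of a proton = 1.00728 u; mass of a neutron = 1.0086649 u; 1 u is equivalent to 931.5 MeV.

467 MeV

Mass of separated nucleons = 31(1.00728) + 31(1.0086649) = 31.22568 + 31.2686119 = 62.4942919 u
The mass defect is 62.4942919 − 61.99335 = 0.5009419 u.
Binding energy = Δm·c² = 0.5009419 × 931.5 MeV/u = 466.627 MeV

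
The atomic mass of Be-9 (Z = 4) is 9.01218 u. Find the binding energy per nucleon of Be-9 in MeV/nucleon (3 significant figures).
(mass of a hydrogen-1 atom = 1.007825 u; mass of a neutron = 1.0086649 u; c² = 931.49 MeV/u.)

The nucleus contains 4 protons and 9 − 4 = 5 neutrons.
Mass of separated nucleons = 4(1.007825) + 5(1.0086649) = 4.031300 + 5.0433245 = 9.0746245 u
The mass defect is 9.0746245 − 9.01218 = 0.0624445 u.
Converting to energy: 0.0624445 u × 931.49 MeV/u = 58.1664 MeV
BE/A = 58.1664 MeV / 9 = 6.463 MeV/nucleon

6.46 MeV/nucleon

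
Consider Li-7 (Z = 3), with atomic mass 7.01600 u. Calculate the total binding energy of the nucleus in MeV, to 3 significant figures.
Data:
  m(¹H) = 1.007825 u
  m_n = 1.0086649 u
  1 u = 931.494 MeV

39.2 MeV

The nucleus contains 3 protons and 7 − 3 = 4 neutrons.
Total constituent mass: 3 × 1.007825 + 4 × 1.0086649 = 7.0581346 u
The mass defect is 7.0581346 − 7.01600 = 0.0421346 u.
Converting to energy: 0.0421346 u × 931.494 MeV/u = 39.2481 MeV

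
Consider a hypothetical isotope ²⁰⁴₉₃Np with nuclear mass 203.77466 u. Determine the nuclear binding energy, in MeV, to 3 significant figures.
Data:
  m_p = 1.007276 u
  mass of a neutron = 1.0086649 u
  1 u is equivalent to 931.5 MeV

1740 MeV

Total constituent mass: 93 × 1.007276 + 111 × 1.0086649 = 205.6384719 u
The mass defect is 205.6384719 − 203.77466 = 1.8638119 u.
E_B = 1.8638119 × 931.5 = 1736.14 MeV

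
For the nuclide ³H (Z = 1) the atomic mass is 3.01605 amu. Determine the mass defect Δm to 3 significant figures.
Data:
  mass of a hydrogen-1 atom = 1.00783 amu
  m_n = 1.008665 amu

0.00911 amu

Σm = 1·m(¹H) + 2·m_n = 1.00783 + 2.017330 = 3.025160 amu
The mass defect is 3.025160 − 3.01605 = 0.009110 amu.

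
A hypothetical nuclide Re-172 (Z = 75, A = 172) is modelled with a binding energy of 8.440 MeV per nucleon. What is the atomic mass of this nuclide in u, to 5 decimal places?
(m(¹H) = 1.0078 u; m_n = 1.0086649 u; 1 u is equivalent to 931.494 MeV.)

Total binding energy = 172 × 8.440 = 1451.680 MeV
Mass defect = 1451.680 MeV / (931.494 MeV/u) = 1.5584427 u
Constituent mass = 75(1.0078) + 97(1.0086649) = 173.4254953 u
Atomic mass = 173.4254953 − 1.5584427 = 171.8670526 u ≈ 171.86705 u (to 5 decimal places)

171.86705 u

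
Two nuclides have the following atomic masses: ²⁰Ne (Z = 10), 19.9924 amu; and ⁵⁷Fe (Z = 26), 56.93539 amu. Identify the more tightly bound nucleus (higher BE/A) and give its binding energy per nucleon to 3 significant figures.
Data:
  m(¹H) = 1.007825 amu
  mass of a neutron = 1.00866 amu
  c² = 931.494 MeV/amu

⁵⁷Fe; 8.77 MeV/nucleon

²⁰Ne: Σm = 10(1.007825) + 10(1.00866) = 20.164850 amu; Δm = 0.172450 amu; E_B = 160.64 MeV; E_B/A = 8.032 MeV
⁵⁷Fe: Σm = 26(1.007825) + 31(1.00866) = 57.471910 amu; Δm = 0.536520 amu; E_B = 499.77 MeV; E_B/A = 8.768 MeV
⁵⁷Fe has the higher binding energy per nucleon, so it is the more tightly bound nucleus.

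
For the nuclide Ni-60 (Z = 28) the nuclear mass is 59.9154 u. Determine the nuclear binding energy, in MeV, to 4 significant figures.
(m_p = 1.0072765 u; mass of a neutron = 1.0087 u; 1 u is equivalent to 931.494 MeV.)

527.9 MeV

With 28 protons and 32 neutrons (A = 60):
Σm = 28·m_p + 32·m_n = 28.2037420 + 32.2784 = 60.4821420 u
The mass defect is 60.4821420 − 59.9154 = 0.5667420 u.
Converting to energy: 0.5667420 u × 931.494 MeV/u = 527.917 MeV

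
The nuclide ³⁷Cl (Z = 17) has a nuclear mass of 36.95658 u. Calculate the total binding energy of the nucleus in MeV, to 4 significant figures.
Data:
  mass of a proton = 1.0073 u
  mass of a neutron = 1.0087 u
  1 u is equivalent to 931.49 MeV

318.1 MeV

With 17 protons and 20 neutrons (A = 37):
Total constituent mass: 17 × 1.0073 + 20 × 1.0087 = 37.2981 u
Mass defect Δm = 37.2981 − 36.95658 = 0.34152 u
E_B = 0.34152 × 931.49 = 318.122 MeV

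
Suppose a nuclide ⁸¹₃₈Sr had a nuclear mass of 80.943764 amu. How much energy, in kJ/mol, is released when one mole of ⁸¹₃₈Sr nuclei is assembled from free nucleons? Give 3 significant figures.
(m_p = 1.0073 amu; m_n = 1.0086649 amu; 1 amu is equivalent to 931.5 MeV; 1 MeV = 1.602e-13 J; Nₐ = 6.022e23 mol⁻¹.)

6.35e+10 kJ/mol

With 38 protons and 43 neutrons (A = 81):
Σm = 38·m_p + 43·m_n = 38.2774 + 43.3725907 = 81.6499907 amu
Mass defect Δm = 81.6499907 − 80.943764 = 0.7062267 amu
Converting to energy: 0.7062267 amu × 931.5 MeV/amu = 657.850 MeV
Per nucleus in joules: 657.850 MeV × 1.602e-13 J/MeV = 1.0539e-10 J
Per mole: 1.0539e-10 J × 6.022e23 mol⁻¹ = 6.3466e+13 J/mol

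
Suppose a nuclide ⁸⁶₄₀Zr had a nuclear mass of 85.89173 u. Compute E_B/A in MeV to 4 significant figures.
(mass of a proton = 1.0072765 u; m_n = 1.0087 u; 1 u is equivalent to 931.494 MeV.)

With 40 protons and 46 neutrons (A = 86):
Mass of separated nucleons = 40(1.0072765) + 46(1.0087) = 40.2910600 + 46.4002 = 86.6912600 u
The mass defect is 86.6912600 − 85.89173 = 0.7995300 u.
E_B = 0.7995300 × 931.494 = 744.757 MeV
Per nucleon: 744.757 / 86 = 8.660 MeV

8.660 MeV/nucleon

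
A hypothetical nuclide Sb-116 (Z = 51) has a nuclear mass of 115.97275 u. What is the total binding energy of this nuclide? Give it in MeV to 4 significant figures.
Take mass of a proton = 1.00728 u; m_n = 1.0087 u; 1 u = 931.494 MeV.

898.0 MeV

With 51 protons and 65 neutrons (A = 116):
Σm = 51·m_p + 65·m_n = 51.37128 + 65.5655 = 116.93678 u
Δm = 116.93678 − 115.97275 = 0.96403 u
E_B = 0.96403 × 931.494 = 897.988 MeV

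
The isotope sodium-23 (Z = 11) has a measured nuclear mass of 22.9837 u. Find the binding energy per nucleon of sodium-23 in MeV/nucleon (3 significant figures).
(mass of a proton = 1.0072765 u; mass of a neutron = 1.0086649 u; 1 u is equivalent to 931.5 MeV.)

8.11 MeV/nucleon

Σm = 11·m_p + 12·m_n = 11.0800415 + 12.1039788 = 23.1840203 u
Mass defect Δm = 23.1840203 − 22.9837 = 0.2003203 u
E_B = 0.2003203 × 931.5 = 186.598 MeV
Per nucleon: 186.598 / 23 = 8.113 MeV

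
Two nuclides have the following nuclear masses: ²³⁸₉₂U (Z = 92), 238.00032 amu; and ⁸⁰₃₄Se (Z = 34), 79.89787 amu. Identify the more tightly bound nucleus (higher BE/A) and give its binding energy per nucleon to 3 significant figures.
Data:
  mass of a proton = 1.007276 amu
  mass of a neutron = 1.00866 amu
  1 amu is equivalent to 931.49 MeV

⁸⁰₃₄Se; 8.71 MeV/nucleon

²³⁸₉₂U: Σm = 92(1.007276) + 146(1.00866) = 239.933752 amu; Δm = 1.933432 amu; E_B = 1801.0 MeV; E_B/A = 7.567 MeV
⁸⁰₃₄Se: Σm = 34(1.007276) + 46(1.00866) = 80.645744 amu; Δm = 0.747874 amu; E_B = 696.64 MeV; E_B/A = 8.708 MeV
⁸⁰₃₄Se has the higher binding energy per nucleon, so it is the more tightly bound nucleus.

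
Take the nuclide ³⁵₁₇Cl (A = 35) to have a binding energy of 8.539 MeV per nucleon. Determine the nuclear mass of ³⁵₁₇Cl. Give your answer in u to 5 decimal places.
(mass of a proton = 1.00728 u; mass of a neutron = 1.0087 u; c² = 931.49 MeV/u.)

34.95951 u

Total binding energy = 35 × 8.539 = 298.865 MeV
Mass defect = 298.865 MeV / (931.49 MeV/u) = 0.3208462 u
Constituent mass = 17(1.00728) + 18(1.0087) = 35.28036 u
Nuclear mass = 35.28036 − 0.3208462 = 34.9595138 u ≈ 34.95951 u (to 5 decimal places)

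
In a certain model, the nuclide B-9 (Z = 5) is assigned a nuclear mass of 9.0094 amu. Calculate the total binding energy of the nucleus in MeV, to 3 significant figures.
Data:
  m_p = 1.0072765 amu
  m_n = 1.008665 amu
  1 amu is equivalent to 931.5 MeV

57.4 MeV

Z = 5, so N = A − Z = 9 − 5 = 4.
Σm = 5·m_p + 4·m_n = 5.0363825 + 4.034660 = 9.0710425 amu
The mass defect is 9.0710425 − 9.0094 = 0.0616425 amu.
Binding energy = Δm·c² = 0.0616425 × 931.5 MeV/amu = 57.4200 MeV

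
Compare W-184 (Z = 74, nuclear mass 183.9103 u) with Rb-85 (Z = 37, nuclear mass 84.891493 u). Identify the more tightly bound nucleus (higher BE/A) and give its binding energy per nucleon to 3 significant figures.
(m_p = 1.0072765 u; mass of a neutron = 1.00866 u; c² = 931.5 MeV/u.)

Rb-85; 8.69 MeV/nucleon

W-184: Σm = 74(1.0072765) + 110(1.00866) = 185.4910610 u; Δm = 1.5807610 u; E_B = 1472.5 MeV; E_B/A = 8.003 MeV
Rb-85: Σm = 37(1.0072765) + 48(1.00866) = 85.6849105 u; Δm = 0.7934175 u; E_B = 739.07 MeV; E_B/A = 8.6949 MeV
Rb-85 has the higher binding energy per nucleon, so it is the more tightly bound nucleus.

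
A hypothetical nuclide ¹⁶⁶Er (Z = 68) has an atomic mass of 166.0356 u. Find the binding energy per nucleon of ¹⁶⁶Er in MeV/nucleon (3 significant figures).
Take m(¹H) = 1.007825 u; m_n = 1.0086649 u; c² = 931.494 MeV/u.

Σm = 68·m(¹H) + 98·m_n = 68.532100 + 98.8491602 = 167.3812602 u
Mass defect Δm = 167.3812602 − 166.0356 = 1.3456602 u
E_B = 1.3456602 × 931.494 = 1253.47 MeV
BE/A = 1253.47 MeV / 166 = 7.551 MeV/nucleon

7.55 MeV/nucleon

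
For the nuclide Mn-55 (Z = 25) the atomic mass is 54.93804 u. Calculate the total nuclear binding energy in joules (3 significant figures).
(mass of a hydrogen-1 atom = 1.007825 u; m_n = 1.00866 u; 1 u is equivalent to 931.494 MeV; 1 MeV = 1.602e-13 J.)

7.72e-11 J

The nucleus contains 25 protons and 55 − 25 = 30 neutrons.
Total constituent mass: 25 × 1.007825 + 30 × 1.00866 = 55.455425 u
Δm = 55.455425 − 54.93804 = 0.517385 u
Converting to energy: 0.517385 u × 931.494 MeV/u = 481.941 MeV
In joules: 481.941 MeV × 1.602e-13 J/MeV = 7.7207e-11 J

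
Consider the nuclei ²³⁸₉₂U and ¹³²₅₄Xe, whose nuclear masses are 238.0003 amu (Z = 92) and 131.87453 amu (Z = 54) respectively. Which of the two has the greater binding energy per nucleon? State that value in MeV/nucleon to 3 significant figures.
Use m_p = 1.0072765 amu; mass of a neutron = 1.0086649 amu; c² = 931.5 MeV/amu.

²³⁸₉₂U: Σm = 92(1.0072765) + 146(1.0086649) = 239.9345134 amu; Δm = 1.9342134 amu; E_B = 1801.7 MeV; E_B/A = 7.570 MeV
¹³²₅₄Xe: Σm = 54(1.0072765) + 78(1.0086649) = 133.0687932 amu; Δm = 1.1942632 amu; E_B = 1112.5 MeV; E_B/A = 8.428 MeV
¹³²₅₄Xe has the higher binding energy per nucleon, so it is the more tightly bound nucleus.

¹³²₅₄Xe; 8.43 MeV/nucleon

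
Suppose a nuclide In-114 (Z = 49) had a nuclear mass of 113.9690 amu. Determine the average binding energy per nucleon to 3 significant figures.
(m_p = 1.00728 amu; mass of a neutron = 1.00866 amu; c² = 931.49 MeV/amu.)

With 49 protons and 65 neutrons (A = 114):
Σm = 49·m_p + 65·m_n = 49.35672 + 65.56290 = 114.91962 amu
The mass defect is 114.91962 − 113.9690 = 0.95062 amu.
Converting to energy: 0.95062 amu × 931.49 MeV/amu = 885.493 MeV
BE/A = 885.493 MeV / 114 = 7.767 MeV/nucleon

7.77 MeV/nucleon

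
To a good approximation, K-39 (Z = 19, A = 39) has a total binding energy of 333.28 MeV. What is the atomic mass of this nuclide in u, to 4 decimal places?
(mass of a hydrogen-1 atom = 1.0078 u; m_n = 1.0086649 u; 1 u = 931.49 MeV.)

38.9637 u

Mass defect = 333.28 MeV / (931.49 MeV/u) = 0.357792 u
Constituent mass = 19(1.0078) + 20(1.0086649) = 39.3214980 u
Atomic mass = 39.3214980 − 0.357792 = 38.9637060 u ≈ 38.9637 u (to 4 decimal places)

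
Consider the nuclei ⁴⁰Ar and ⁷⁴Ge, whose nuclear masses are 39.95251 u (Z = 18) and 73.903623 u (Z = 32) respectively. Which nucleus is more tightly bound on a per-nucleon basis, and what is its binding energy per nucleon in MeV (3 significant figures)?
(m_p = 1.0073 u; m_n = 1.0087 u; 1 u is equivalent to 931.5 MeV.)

⁷⁴Ge; 8.75 MeV/nucleon

⁴⁰Ar: Σm = 18(1.0073) + 22(1.0087) = 40.3228 u; Δm = 0.37029 u; E_B = 344.93 MeV; E_B/A = 8.623 MeV
⁷⁴Ge: Σm = 32(1.0073) + 42(1.0087) = 74.5990 u; Δm = 0.695377 u; E_B = 647.74 MeV; E_B/A = 8.753 MeV
⁷⁴Ge has the higher binding energy per nucleon, so it is the more tightly bound nucleus.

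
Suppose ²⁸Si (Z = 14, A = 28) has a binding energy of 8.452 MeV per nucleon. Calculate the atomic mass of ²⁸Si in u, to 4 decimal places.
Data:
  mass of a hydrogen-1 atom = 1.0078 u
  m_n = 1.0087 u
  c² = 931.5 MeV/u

Total binding energy = 28 × 8.452 = 236.656 MeV
Mass defect = 236.656 MeV / (931.5 MeV/u) = 0.254059 u
Constituent mass = 14(1.0078) + 14(1.0087) = 28.2310 u
Atomic mass = 28.2310 − 0.254059 = 27.976941 u ≈ 27.9769 u (to 4 decimal places)

27.9769 u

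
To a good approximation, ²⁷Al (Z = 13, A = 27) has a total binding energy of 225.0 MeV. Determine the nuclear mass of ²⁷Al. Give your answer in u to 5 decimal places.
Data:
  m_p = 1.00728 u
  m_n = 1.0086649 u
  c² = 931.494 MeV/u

26.97440 u

Mass defect = 225.0 MeV / (931.494 MeV/u) = 0.2415474 u
Constituent mass = 13(1.00728) + 14(1.0086649) = 27.2159486 u
Nuclear mass = 27.2159486 − 0.2415474 = 26.9744012 u ≈ 26.97440 u (to 5 decimal places)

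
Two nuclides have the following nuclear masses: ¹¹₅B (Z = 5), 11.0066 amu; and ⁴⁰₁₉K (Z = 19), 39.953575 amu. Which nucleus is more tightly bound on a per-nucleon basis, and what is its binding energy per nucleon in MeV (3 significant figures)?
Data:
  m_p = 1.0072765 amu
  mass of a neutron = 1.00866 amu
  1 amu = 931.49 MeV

⁴⁰₁₉K; 8.54 MeV/nucleon

¹¹₅B: Σm = 5(1.0072765) + 6(1.00866) = 11.0883425 amu; Δm = 0.0817425 amu; E_B = 76.142 MeV; E_B/A = 6.922 MeV
⁴⁰₁₉K: Σm = 19(1.0072765) + 21(1.00866) = 40.3201135 amu; Δm = 0.3665385 amu; E_B = 341.43 MeV; E_B/A = 8.536 MeV
⁴⁰₁₉K has the higher binding energy per nucleon, so it is the more tightly bound nucleus.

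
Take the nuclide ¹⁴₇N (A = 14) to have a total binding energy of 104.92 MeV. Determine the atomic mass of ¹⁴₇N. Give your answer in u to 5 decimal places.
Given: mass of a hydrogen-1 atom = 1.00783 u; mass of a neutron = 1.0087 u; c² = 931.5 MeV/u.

Mass defect = 104.92 MeV / (931.5 MeV/u) = 0.1126355 u
Constituent mass = 7(1.00783) + 7(1.0087) = 14.11571 u
Atomic mass = 14.11571 − 0.1126355 = 14.0030745 u ≈ 14.00307 u (to 5 decimal places)

14.00307 u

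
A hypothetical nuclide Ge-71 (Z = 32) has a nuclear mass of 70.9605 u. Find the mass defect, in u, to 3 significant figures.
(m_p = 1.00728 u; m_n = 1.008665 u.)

The nucleus contains 32 protons and 71 − 32 = 39 neutrons.
Total constituent mass: 32 × 1.00728 + 39 × 1.008665 = 71.570895 u
Mass defect Δm = 71.570895 − 70.9605 = 0.610395 u

0.610 u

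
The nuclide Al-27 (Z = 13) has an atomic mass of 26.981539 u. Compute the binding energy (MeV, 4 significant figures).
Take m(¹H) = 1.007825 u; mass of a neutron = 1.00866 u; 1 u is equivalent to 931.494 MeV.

Σm = 13·m(¹H) + 14·m_n = 13.101725 + 14.12124 = 27.222965 u
Mass defect Δm = 27.222965 − 26.981539 = 0.241426 u
Converting to energy: 0.241426 u × 931.494 MeV/u = 224.887 MeV

224.9 MeV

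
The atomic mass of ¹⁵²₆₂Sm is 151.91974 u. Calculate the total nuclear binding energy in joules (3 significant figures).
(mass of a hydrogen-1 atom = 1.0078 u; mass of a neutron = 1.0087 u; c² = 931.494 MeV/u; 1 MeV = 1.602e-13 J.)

Σm = 62·m(¹H) + 90·m_n = 62.4836 + 90.7830 = 153.2666 u
Mass defect Δm = 153.2666 − 151.91974 = 1.34686 u
E_B = 1.34686 × 931.494 = 1254.59 MeV
In joules: 1254.59 MeV × 1.602e-13 J/MeV = 2.0099e-10 J

2.01e-10 J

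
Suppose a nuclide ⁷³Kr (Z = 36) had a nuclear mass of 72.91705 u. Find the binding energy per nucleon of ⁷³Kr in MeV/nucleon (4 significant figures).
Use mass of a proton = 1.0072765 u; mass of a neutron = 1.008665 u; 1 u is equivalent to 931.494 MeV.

8.492 MeV/nucleon

The nucleus contains 36 protons and 73 − 36 = 37 neutrons.
Σm = 36·m_p + 37·m_n = 36.2619540 + 37.320605 = 73.5825590 u
The mass defect is 73.5825590 − 72.91705 = 0.6655090 u.
Binding energy = Δm·c² = 0.6655090 × 931.494 MeV/u = 619.918 MeV
Dividing by A = 73 gives 8.492 MeV per nucleon.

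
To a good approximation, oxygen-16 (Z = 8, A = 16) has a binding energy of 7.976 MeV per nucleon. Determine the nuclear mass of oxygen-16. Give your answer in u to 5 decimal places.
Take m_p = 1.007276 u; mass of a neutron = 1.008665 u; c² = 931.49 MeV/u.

15.99053 u

Total binding energy = 16 × 7.976 = 127.616 MeV
Mass defect = 127.616 MeV / (931.49 MeV/u) = 0.1370020 u
Constituent mass = 8(1.007276) + 8(1.008665) = 16.127528 u
Nuclear mass = 16.127528 − 0.1370020 = 15.9905260 u ≈ 15.99053 u (to 5 decimal places)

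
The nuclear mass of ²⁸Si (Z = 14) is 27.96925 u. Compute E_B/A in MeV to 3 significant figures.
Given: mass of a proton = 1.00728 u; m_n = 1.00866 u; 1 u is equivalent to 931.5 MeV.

Mass of separated nucleons = 14(1.00728) + 14(1.00866) = 14.10192 + 14.12124 = 28.22316 u
Mass defect Δm = 28.22316 − 27.96925 = 0.25391 u
Converting to energy: 0.25391 u × 931.5 MeV/u = 236.517 MeV
Per nucleon: 236.517 / 28 = 8.447 MeV

8.45 MeV/nucleon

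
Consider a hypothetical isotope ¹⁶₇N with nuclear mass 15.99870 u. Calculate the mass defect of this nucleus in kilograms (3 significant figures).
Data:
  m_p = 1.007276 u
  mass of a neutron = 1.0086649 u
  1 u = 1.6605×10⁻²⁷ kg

The nucleus contains 7 protons and 16 − 7 = 9 neutrons.
Total constituent mass: 7 × 1.007276 + 9 × 1.0086649 = 16.1289161 u
Mass defect Δm = 16.1289161 − 15.99870 = 0.1302161 u
In SI units: 0.1302161 u × 1.6605×10⁻²⁷ kg/u = 2.1622e-28 kg

2.16e-28 kg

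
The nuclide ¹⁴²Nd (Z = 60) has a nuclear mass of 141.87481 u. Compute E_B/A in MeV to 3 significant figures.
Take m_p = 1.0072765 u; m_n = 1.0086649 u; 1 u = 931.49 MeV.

Total constituent mass: 60 × 1.0072765 + 82 × 1.0086649 = 143.1471118 u
Mass defect Δm = 143.1471118 − 141.87481 = 1.2723018 u
Binding energy = Δm·c² = 1.2723018 × 931.49 MeV/u = 1185.14 MeV
Dividing by A = 142 gives 8.346 MeV per nucleon.

8.35 MeV/nucleon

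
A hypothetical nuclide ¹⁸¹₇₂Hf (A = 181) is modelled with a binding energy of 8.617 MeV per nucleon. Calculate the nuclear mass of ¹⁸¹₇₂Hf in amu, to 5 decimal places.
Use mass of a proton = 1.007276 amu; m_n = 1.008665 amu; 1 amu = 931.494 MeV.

Total binding energy = 181 × 8.617 = 1559.677 MeV
Mass defect = 1559.677 MeV / (931.494 MeV/amu) = 1.6743822 amu
Constituent mass = 72(1.007276) + 109(1.008665) = 182.468357 amu
Nuclear mass = 182.468357 − 1.6743822 = 180.7939748 amu ≈ 180.79397 amu (to 5 decimal places)

180.79397 amu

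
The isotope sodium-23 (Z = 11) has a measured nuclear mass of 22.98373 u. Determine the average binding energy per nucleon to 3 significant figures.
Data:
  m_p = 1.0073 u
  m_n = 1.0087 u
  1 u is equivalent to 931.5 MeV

8.14 MeV/nucleon

The nucleus contains 11 protons and 23 − 11 = 12 neutrons.
Mass of separated nucleons = 11(1.0073) + 12(1.0087) = 11.0803 + 12.1044 = 23.1847 u
Mass defect Δm = 23.1847 − 22.98373 = 0.20097 u
E_B = 0.20097 × 931.5 = 187.204 MeV
Dividing by A = 23 gives 8.139 MeV per nucleon.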